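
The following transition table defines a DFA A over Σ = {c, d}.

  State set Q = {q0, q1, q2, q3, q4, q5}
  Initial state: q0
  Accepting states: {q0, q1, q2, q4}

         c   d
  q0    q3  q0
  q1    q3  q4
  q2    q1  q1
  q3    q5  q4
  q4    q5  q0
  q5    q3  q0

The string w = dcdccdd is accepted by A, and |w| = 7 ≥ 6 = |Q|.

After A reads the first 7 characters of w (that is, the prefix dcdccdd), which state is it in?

Run of A on the first 7 characters of w = d c d c c d d:
  step 0: q0  (start)
  step 1: q0  (read d: q0→q0)
  step 2: q3  (read c: q0→q3)
  step 3: q4  (read d: q3→q4)
  step 4: q5  (read c: q4→q5)
  step 5: q3  (read c: q5→q3)
  step 6: q4  (read d: q3→q4)
  step 7: q0  (read d: q4→q0)

After reading 7 characters, A is in state q0.

q0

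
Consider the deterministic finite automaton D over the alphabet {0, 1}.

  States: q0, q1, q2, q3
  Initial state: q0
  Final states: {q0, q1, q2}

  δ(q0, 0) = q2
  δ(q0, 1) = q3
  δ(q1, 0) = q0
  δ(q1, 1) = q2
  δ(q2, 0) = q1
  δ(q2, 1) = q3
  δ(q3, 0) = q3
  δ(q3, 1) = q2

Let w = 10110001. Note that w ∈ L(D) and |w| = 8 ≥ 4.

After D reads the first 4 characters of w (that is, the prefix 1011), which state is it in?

State sequence: q0 -1-> q3 -0-> q3 -1-> q2 -1-> q3

After reading 4 characters, D is in state q3.

q3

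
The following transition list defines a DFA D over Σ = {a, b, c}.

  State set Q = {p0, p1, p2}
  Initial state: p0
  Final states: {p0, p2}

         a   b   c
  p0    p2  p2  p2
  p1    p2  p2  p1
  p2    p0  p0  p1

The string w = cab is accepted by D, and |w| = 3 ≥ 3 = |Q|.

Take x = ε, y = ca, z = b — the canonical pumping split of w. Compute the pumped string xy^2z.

cacab

xy^2z = ε·ca·ca·b = cacab.
Reading y = ca takes D from p0 back to p0, so after x·y·y the machine is still in p0, and z then leads to the accepting state p2. Hence cacab ∈ L(D).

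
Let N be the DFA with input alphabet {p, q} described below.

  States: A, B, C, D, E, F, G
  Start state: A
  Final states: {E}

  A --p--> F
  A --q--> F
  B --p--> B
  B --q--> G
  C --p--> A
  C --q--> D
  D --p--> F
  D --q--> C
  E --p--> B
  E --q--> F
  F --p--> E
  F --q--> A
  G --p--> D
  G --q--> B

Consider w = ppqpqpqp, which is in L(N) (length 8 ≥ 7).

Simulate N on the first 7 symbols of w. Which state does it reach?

State sequence: A -p-> F -p-> E -q-> F -p-> E -q-> F -p-> E -q-> F

After reading 7 characters, N is in state F.

F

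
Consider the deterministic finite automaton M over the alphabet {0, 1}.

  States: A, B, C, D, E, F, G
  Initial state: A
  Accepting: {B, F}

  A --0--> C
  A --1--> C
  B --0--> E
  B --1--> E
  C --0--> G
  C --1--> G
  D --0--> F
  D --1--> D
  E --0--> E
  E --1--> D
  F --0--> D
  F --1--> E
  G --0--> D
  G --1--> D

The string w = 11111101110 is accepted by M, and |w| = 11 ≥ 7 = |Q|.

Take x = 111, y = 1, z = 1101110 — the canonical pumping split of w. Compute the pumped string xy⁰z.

xy⁰z = xz = 111·1101110 = 1111101110.
Reading y = 1 takes M from D back to D, so after x the machine is still in D, and z then leads to the accepting state F. Hence 1111101110 ∈ L(M).

1111101110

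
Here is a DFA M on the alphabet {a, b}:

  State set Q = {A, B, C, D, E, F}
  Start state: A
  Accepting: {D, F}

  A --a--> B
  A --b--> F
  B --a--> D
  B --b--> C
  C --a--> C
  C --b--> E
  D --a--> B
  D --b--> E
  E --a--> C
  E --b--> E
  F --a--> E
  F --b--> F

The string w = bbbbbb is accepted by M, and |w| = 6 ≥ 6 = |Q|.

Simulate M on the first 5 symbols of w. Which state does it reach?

F

Run of M on the first 5 characters of w = b b b b b:
  step 0: A  (start)
  step 1: F  (read b: A→F)
  step 2: F  (read b: F→F)
  step 3: F  (read b: F→F)
  step 4: F  (read b: F→F)
  step 5: F  (read b: F→F)

After reading 5 characters, M is in state F.
(This kind of state-tracing is the core of the pumping-lemma construction: with 6 states, pigeonhole forces a repeat within the first 6 steps.)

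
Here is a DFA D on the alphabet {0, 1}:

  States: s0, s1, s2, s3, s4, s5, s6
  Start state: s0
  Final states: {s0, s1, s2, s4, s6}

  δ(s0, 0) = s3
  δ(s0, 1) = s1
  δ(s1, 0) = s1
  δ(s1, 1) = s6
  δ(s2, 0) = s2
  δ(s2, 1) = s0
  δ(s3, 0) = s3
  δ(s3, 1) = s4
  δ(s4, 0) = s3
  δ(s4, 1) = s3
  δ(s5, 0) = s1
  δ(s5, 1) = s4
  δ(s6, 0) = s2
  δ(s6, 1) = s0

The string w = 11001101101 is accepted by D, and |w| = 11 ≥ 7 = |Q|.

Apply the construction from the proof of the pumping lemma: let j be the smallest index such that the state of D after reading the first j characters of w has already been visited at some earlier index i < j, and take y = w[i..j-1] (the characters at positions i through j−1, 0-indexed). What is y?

Run of D on w = 1 1 0 0 1 1 0 1 1 0 1:
  step 0: s0  (start)
  step 1: s1  (read 1: s0→s1)
  step 2: s6  (read 1: s1→s6)
  step 3: s2  (read 0: s6→s2)
  step 4: s2  (read 0: s2→s2)   ← first repeat (s2 seen earlier)
  step 5: s0  (read 1: s2→s0)
  step 6: s1  (read 1: s0→s1)
  step 7: s1  (read 0: s1→s1)
  step 8: s6  (read 1: s1→s6)
  step 9: s0  (read 1: s6→s0)
  step 10: s3  (read 0: s0→s3)
  step 11: s4  (read 1: s3→s4)

So i = 3, j = 4, giving x = w[0:3] = 110, y = w[3:4] = 0, z = w[4:11] = 1101101.
Check: |xy| = 4 ≤ 7 and |y| = 1 ≥ 1. Reading y takes D from s2 back to s2, so every xyⁱz is accepted.
With |Q| = 7, pigeonhole forces a state repeat no later than step 7; the substring read between the first and second visits to that state can be pumped.

0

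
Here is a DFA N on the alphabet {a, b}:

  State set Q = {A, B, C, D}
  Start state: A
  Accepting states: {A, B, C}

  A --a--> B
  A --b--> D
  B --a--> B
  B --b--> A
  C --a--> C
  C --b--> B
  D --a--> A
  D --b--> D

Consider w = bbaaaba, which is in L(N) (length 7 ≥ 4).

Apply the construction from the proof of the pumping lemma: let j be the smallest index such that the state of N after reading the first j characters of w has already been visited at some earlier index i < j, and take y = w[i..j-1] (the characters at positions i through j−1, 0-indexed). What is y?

Run of N on w = b b a a a b a:
  step 0: A  (start)
  step 1: D  (read b: A→D)
  step 2: D  (read b: D→D)   ← first repeat (D seen earlier)
  step 3: A  (read a: D→A)
  step 4: B  (read a: A→B)
  step 5: B  (read a: B→B)
  step 6: A  (read b: B→A)
  step 7: B  (read a: A→B)

So i = 1, j = 2, giving x = w[0:1] = b, y = w[1:2] = b, z = w[2:7] = aaaba.
Check: |xy| = 2 ≤ 4 and |y| = 1 ≥ 1. Reading y takes N from D back to D, so every xyⁱz is accepted.
Since N has 4 states, any run of length ≥ 4 visits 4+1 states, so by pigeonhole some state repeats within the first 4 steps — that repeat gives the pumpable loop.

b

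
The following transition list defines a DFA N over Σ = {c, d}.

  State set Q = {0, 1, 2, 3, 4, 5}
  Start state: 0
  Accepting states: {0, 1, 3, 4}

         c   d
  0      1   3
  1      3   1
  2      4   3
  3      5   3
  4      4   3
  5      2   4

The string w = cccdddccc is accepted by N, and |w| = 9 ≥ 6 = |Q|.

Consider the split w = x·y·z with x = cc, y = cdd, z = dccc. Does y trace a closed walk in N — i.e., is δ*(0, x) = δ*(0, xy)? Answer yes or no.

Run of N on the first 5 characters of w = c c c d d:
  step 0: 0  (start)
  step 1: 1  (read c: 0→1)
  step 2: 3  (read c: 1→3)
  step 3: 5  (read c: 3→5)
  step 4: 4  (read d: 5→4)
  step 5: 3  (read d: 4→3)

After x (step 2): 3. After xy (step 5): 3.
They match, so y = cdd drives N around a cycle from 3 back to itself; pumping y any number of times keeps N in 3 before reading z, and xyⁱz ∈ L(N) for every i ≥ 0.

yes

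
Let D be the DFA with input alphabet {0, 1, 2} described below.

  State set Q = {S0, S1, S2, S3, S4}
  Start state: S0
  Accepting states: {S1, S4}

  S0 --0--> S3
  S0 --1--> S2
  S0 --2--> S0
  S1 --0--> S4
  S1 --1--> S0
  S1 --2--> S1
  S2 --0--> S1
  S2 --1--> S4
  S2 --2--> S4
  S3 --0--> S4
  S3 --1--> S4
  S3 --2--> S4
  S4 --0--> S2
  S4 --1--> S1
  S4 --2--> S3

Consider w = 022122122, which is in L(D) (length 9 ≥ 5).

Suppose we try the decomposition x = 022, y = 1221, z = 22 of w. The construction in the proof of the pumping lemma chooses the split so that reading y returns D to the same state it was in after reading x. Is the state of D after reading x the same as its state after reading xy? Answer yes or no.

no

State sequence: S0 -0-> S3 -2-> S4 -2-> S3 -1-> S4 -2-> S3 -2-> S4 -1-> S1

After x (step 3): S3. After xy (step 7): S1.
They differ (S3 ≠ S1), so y is not a cycle from the state after x; this split is not the one the pumping-lemma construction produces, and pumping y need not keep the string in L(D).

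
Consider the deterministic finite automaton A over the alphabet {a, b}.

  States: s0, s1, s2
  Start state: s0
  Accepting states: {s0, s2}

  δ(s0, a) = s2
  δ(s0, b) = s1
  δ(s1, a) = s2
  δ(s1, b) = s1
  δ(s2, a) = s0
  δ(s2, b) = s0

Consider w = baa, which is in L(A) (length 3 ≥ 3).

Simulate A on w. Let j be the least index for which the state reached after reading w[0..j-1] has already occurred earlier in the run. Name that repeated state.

Run of A on w = b a a:
  step 0: s0  (start)
  step 1: s1  (read b: s0→s1)
  step 2: s2  (read a: s1→s2)
  step 3: s0  (read a: s2→s0)   ← first repeat (s0 seen earlier)

The earliest repeat is at step j = 3: A is in s0, which it already visited at step i = 0.
The DFA has 3 states, so the proof of the pumping lemma guarantees a repeated state among the first 3+1 visited; the segment between the two visits is the pumpable y.

s0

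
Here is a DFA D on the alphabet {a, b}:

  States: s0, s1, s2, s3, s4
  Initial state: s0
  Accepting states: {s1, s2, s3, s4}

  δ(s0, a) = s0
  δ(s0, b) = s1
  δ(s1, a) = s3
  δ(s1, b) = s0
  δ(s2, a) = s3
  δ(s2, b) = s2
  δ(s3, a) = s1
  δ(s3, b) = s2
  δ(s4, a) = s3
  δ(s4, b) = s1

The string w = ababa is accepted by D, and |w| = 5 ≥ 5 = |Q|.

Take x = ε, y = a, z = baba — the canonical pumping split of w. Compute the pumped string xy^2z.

xy^2z = ε·a·a·baba = aababa.
Reading y = a takes D from s0 back to s0, so after x·y·y the machine is still in s0, and z then leads to the accepting state s3. Hence aababa ∈ L(D).

aababa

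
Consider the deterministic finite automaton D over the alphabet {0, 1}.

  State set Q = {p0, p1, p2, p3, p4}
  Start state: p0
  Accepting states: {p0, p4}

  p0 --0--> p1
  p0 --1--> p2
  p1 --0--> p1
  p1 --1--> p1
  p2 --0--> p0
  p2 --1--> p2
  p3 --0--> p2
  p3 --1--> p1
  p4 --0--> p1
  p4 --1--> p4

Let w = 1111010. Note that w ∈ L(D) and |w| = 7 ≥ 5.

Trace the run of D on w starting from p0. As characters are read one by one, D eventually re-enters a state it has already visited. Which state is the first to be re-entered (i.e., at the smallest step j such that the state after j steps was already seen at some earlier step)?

p2

State sequence: p0 -1-> p2 -1-> p2 -1-> p2 -1-> p2 -0-> p0 -1-> p2 -0-> p0
First repeat at step 2: p2 was already visited.

The earliest repeat is at step j = 2: D is in p2, which it already visited at step i = 1.
Pumping length from the standard proof: p = 5 (the number of states). The repeated state found above gives |xy| = j ≤ 5 and |y| = j − i ≥ 1.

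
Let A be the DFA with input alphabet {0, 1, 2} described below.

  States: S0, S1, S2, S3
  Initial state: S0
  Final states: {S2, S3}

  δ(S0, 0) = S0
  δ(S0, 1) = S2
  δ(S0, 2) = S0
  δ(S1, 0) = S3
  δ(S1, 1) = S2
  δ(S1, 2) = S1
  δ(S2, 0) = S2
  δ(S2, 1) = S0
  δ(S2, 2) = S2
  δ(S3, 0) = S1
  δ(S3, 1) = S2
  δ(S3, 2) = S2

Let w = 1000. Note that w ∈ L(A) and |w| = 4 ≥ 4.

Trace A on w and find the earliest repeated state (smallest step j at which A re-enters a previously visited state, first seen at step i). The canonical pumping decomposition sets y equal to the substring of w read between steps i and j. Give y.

0

Run of A on w = 1 0 0 0:
  step 0: S0  (start)
  step 1: S2  (read 1: S0→S2)
  step 2: S2  (read 0: S2→S2)   ← first repeat (S2 seen earlier)
  step 3: S2  (read 0: S2→S2)
  step 4: S2  (read 0: S2→S2)

So i = 1, j = 2, giving x = w[0:1] = 1, y = w[1:2] = 0, z = w[2:4] = 00.
Check: |xy| = 2 ≤ 4 and |y| = 1 ≥ 1. Reading y takes A from S2 back to S2, so every xyⁱz is accepted.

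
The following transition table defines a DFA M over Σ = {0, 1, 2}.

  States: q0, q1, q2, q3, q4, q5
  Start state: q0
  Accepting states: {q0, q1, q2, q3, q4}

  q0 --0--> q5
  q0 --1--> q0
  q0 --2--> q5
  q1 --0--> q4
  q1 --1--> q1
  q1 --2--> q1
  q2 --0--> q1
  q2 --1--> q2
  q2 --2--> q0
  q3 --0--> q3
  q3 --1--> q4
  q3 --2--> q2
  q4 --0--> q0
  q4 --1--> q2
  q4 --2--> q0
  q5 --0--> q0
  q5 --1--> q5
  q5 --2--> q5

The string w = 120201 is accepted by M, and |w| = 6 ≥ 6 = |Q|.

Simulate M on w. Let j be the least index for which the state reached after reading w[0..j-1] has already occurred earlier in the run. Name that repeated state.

q0

State sequence: q0 -1-> q0 -2-> q5 -0-> q0 -2-> q5 -0-> q0 -1-> q0
First repeat at step 1: q0 was already visited.

The earliest repeat is at step j = 1: M is in q0, which it already visited at step i = 0.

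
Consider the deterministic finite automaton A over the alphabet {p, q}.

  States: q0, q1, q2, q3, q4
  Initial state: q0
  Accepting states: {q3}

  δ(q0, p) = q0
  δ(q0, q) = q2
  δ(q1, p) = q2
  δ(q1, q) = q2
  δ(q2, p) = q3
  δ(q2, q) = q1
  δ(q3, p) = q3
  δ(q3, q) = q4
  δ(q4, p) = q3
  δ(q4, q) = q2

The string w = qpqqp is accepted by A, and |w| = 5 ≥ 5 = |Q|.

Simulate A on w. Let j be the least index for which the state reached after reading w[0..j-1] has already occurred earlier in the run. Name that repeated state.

q2

Run of A on w = q p q q p:
  step 0: q0  (start)
  step 1: q2  (read q: q0→q2)
  step 2: q3  (read p: q2→q3)
  step 3: q4  (read q: q3→q4)
  step 4: q2  (read q: q4→q2)   ← first repeat (q2 seen earlier)
  step 5: q3  (read p: q2→q3)

The earliest repeat is at step j = 4: A is in q2, which it already visited at step i = 1.
Pumping length from the standard proof: p = 5 (the number of states). The repeated state found above gives |xy| = j ≤ 5 and |y| = j − i ≥ 1.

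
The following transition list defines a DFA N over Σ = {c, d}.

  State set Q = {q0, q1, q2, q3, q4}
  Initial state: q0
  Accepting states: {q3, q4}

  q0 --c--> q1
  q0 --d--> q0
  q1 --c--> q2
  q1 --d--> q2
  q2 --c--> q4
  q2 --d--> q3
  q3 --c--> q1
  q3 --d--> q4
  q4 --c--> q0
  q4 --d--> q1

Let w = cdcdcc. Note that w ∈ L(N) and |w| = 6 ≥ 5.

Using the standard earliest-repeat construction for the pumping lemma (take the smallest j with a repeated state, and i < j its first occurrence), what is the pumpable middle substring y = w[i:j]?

dcd

Run of N on w = c d c d c c:
  step 0: q0  (start)
  step 1: q1  (read c: q0→q1)
  step 2: q2  (read d: q1→q2)
  step 3: q4  (read c: q2→q4)
  step 4: q1  (read d: q4→q1)   ← first repeat (q1 seen earlier)
  step 5: q2  (read c: q1→q2)
  step 6: q4  (read c: q2→q4)

So i = 1, j = 4, giving x = w[0:1] = c, y = w[1:4] = dcd, z = w[4:6] = cc.
Check: |xy| = 4 ≤ 5 and |y| = 3 ≥ 1. Reading y takes N from q1 back to q1, so every xyⁱz is accepted.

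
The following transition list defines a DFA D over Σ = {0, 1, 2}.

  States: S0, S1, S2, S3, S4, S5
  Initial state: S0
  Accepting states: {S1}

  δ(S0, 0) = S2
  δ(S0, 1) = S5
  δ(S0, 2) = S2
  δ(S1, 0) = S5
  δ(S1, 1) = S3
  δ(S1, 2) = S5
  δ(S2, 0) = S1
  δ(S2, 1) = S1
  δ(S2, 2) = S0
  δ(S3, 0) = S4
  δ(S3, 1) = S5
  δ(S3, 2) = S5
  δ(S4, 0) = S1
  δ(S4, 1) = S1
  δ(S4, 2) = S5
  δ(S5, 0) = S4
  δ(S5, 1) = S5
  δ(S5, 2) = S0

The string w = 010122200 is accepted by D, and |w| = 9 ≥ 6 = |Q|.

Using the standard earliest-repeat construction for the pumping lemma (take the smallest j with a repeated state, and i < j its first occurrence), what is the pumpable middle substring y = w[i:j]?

Run of D on w = 0 1 0 1 2 2 2 0 0:
  step 0: S0  (start)
  step 1: S2  (read 0: S0→S2)
  step 2: S1  (read 1: S2→S1)
  step 3: S5  (read 0: S1→S5)
  step 4: S5  (read 1: S5→S5)   ← first repeat (S5 seen earlier)
  step 5: S0  (read 2: S5→S0)
  step 6: S2  (read 2: S0→S2)
  step 7: S0  (read 2: S2→S0)
  step 8: S2  (read 0: S0→S2)
  step 9: S1  (read 0: S2→S1)

So i = 3, j = 4, giving x = w[0:3] = 010, y = w[3:4] = 1, z = w[4:9] = 22200.
Check: |xy| = 4 ≤ 6 and |y| = 1 ≥ 1. Reading y takes D from S5 back to S5, so every xyⁱz is accepted.
Pumping length from the standard proof: p = 6 (the number of states). The repeated state found above gives |xy| = j ≤ 6 and |y| = j − i ≥ 1.

1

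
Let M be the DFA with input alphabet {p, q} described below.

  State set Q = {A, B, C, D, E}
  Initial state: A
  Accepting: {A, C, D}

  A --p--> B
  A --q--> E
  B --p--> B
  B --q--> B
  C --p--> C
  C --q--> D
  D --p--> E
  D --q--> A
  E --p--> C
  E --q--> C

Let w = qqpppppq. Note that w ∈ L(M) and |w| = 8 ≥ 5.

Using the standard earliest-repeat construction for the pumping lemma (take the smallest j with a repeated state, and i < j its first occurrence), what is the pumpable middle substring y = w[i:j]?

State sequence: A -q-> E -q-> C -p-> C -p-> C -p-> C -p-> C -p-> C -q-> D
First repeat at step 3: C was already visited.

So i = 2, j = 3, giving x = w[0:2] = qq, y = w[2:3] = p, z = w[3:8] = ppppq.
Check: |xy| = 3 ≤ 5 and |y| = 1 ≥ 1. Reading y takes M from C back to C, so every xyⁱz is accepted.

p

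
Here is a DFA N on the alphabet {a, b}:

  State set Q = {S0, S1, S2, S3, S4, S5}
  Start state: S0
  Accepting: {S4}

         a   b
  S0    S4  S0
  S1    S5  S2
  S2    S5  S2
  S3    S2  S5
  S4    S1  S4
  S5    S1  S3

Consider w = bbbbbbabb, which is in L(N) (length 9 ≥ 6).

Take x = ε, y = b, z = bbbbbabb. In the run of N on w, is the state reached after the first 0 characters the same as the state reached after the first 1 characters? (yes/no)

State sequence: S0 -b-> S0

After x (step 0): S0. After xy (step 1): S0.
They match, so y = b drives N around a cycle from S0 back to itself; pumping y any number of times keeps N in S0 before reading z, and xyⁱz ∈ L(N) for every i ≥ 0.

yes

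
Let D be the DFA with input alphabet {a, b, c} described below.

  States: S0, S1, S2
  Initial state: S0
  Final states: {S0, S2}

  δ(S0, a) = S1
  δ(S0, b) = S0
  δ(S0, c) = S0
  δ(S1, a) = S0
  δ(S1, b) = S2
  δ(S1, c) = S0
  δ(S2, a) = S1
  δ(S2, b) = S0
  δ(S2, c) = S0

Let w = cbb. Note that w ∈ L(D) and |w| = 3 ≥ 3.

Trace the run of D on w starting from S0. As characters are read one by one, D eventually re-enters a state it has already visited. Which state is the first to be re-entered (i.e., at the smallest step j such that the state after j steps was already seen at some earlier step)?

State sequence: S0 -c-> S0 -b-> S0 -b-> S0
First repeat at step 1: S0 was already visited.

The earliest repeat is at step j = 1: D is in S0, which it already visited at step i = 0.
With |Q| = 3, pigeonhole forces a state repeat no later than step 3; the substring read between the first and second visits to that state can be pumped.

S0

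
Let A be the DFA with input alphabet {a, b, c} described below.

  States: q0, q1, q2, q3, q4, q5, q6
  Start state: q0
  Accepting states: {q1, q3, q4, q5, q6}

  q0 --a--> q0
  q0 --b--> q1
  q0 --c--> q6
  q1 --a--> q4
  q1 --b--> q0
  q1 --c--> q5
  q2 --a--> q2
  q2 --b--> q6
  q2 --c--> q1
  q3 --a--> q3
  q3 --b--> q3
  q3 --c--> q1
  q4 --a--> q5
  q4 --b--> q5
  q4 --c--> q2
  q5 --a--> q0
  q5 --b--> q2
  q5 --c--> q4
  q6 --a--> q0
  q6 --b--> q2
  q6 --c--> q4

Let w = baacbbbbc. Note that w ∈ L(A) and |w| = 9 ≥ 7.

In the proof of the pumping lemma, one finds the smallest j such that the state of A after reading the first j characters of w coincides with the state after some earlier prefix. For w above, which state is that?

Run of A on w = b a a c b b b b c:
  step 0: q0  (start)
  step 1: q1  (read b: q0→q1)
  step 2: q4  (read a: q1→q4)
  step 3: q5  (read a: q4→q5)
  step 4: q4  (read c: q5→q4)   ← first repeat (q4 seen earlier)
  step 5: q5  (read b: q4→q5)
  step 6: q2  (read b: q5→q2)
  step 7: q6  (read b: q2→q6)
  step 8: q2  (read b: q6→q2)
  step 9: q1  (read c: q2→q1)

The earliest repeat is at step j = 4: A is in q4, which it already visited at step i = 2.
Pumping length from the standard proof: p = 7 (the number of states). The repeated state found above gives |xy| = j ≤ 7 and |y| = j − i ≥ 1.

q4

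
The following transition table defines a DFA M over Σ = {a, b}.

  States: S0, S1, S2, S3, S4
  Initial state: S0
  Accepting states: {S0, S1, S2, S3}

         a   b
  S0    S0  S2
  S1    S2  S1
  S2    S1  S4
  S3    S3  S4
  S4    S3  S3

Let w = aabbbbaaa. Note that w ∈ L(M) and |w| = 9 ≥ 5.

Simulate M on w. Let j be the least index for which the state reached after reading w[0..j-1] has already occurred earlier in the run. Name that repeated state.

S0

Run of M on w = a a b b b b a a a:
  step 0: S0  (start)
  step 1: S0  (read a: S0→S0)   ← first repeat (S0 seen earlier)
  step 2: S0  (read a: S0→S0)
  step 3: S2  (read b: S0→S2)
  step 4: S4  (read b: S2→S4)
  step 5: S3  (read b: S4→S3)
  step 6: S4  (read b: S3→S4)
  step 7: S3  (read a: S4→S3)
  step 8: S3  (read a: S3→S3)
  step 9: S3  (read a: S3→S3)

The earliest repeat is at step j = 1: M is in S0, which it already visited at step i = 0.
Since M has 5 states, any run of length ≥ 5 visits 5+1 states, so by pigeonhole some state repeats within the first 5 steps — that repeat gives the pumpable loop.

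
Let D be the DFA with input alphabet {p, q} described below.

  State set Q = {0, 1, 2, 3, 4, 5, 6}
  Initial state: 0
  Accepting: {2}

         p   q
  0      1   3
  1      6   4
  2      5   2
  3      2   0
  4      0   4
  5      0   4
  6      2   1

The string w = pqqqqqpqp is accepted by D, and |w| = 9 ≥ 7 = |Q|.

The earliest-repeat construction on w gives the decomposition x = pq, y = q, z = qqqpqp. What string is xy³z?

pqqqqqqqpqp

xy^3z = pq·q·q·q·qqqpqp = pqqqqqqqpqp.
Reading y = q takes D from 4 back to 4, so after x·y·y·y the machine is still in 4, and z then leads to the accepting state 2. Hence pqqqqqqqpqp ∈ L(D).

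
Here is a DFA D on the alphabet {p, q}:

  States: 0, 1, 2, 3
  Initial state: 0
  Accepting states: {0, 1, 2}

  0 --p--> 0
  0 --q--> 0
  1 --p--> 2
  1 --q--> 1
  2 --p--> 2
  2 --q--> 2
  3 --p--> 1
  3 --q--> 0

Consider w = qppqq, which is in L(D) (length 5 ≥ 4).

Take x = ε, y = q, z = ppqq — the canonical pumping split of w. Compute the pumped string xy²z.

qqppqq

xy^2z = ε·q·q·ppqq = qqppqq.
Reading y = q takes D from 0 back to 0, so after x·y·y the machine is still in 0, and z then leads to the accepting state 0. Hence qqppqq ∈ L(D).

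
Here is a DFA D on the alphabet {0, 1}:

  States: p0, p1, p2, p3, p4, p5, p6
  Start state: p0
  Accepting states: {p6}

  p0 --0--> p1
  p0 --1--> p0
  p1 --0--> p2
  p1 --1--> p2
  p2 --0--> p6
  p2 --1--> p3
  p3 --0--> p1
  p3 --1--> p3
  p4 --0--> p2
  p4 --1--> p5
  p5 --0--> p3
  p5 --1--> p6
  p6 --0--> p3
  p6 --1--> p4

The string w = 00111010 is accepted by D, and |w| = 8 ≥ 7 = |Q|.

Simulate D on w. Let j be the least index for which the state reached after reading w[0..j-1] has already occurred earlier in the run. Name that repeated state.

Run of D on w = 0 0 1 1 1 0 1 0:
  step 0: p0  (start)
  step 1: p1  (read 0: p0→p1)
  step 2: p2  (read 0: p1→p2)
  step 3: p3  (read 1: p2→p3)
  step 4: p3  (read 1: p3→p3)   ← first repeat (p3 seen earlier)
  step 5: p3  (read 1: p3→p3)
  step 6: p1  (read 0: p3→p1)
  step 7: p2  (read 1: p1→p2)
  step 8: p6  (read 0: p2→p6)

The earliest repeat is at step j = 4: D is in p3, which it already visited at step i = 3.
Since D has 7 states, any run of length ≥ 7 visits 7+1 states, so by pigeonhole some state repeats within the first 7 steps — that repeat gives the pumpable loop.

p3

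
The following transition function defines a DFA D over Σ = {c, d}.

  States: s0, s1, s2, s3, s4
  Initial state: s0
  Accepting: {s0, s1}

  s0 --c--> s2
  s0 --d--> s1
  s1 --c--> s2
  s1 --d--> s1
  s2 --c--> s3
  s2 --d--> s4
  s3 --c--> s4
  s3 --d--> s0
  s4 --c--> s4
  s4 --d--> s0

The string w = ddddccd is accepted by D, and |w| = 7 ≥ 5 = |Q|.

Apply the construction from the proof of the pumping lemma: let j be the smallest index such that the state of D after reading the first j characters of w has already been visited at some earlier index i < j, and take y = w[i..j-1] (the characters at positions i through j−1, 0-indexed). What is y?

d

Run of D on w = d d d d c c d:
  step 0: s0  (start)
  step 1: s1  (read d: s0→s1)
  step 2: s1  (read d: s1→s1)   ← first repeat (s1 seen earlier)
  step 3: s1  (read d: s1→s1)
  step 4: s1  (read d: s1→s1)
  step 5: s2  (read c: s1→s2)
  step 6: s3  (read c: s2→s3)
  step 7: s0  (read d: s3→s0)

So i = 1, j = 2, giving x = w[0:1] = d, y = w[1:2] = d, z = w[2:7] = ddccd.
Check: |xy| = 2 ≤ 5 and |y| = 1 ≥ 1. Reading y takes D from s1 back to s1, so every xyⁱz is accepted.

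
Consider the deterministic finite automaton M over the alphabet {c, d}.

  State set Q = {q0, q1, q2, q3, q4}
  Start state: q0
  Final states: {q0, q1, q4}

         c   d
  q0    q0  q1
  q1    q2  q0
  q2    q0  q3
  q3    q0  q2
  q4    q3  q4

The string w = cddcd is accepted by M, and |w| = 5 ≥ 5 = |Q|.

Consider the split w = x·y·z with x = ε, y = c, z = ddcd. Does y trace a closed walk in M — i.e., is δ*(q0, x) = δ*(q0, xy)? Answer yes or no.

State sequence: q0 -c-> q0

After x (step 0): q0. After xy (step 1): q0.
They match, so y = c drives M around a cycle from q0 back to itself; pumping y any number of times keeps M in q0 before reading z, and xyⁱz ∈ L(M) for every i ≥ 0.

yes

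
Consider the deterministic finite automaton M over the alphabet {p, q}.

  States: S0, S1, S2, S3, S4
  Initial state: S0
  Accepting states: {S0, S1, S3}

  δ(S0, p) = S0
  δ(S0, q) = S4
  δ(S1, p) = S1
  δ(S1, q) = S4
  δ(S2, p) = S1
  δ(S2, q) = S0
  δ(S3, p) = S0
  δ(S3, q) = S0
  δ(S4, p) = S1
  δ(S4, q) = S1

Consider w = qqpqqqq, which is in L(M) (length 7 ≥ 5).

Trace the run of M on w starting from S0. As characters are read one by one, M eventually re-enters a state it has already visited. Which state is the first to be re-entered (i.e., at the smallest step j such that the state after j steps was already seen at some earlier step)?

Run of M on w = q q p q q q q:
  step 0: S0  (start)
  step 1: S4  (read q: S0→S4)
  step 2: S1  (read q: S4→S1)
  step 3: S1  (read p: S1→S1)   ← first repeat (S1 seen earlier)
  step 4: S4  (read q: S1→S4)
  step 5: S1  (read q: S4→S1)
  step 6: S4  (read q: S1→S4)
  step 7: S1  (read q: S4→S1)

The earliest repeat is at step j = 3: M is in S1, which it already visited at step i = 2.
Pumping length from the standard proof: p = 5 (the number of states). The repeated state found above gives |xy| = j ≤ 5 and |y| = j − i ≥ 1.

S1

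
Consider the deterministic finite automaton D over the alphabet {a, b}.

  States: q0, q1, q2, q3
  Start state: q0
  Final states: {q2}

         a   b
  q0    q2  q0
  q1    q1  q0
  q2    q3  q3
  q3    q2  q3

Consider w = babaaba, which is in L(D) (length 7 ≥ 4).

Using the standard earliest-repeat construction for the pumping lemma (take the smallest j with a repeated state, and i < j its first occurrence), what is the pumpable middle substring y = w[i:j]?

b

State sequence: q0 -b-> q0 -a-> q2 -b-> q3 -a-> q2 -a-> q3 -b-> q3 -a-> q2
First repeat at step 1: q0 was already visited.

So i = 0, j = 1, giving x = w[0:0] = ε, y = w[0:1] = b, z = w[1:7] = abaaba.
Check: |xy| = 1 ≤ 4 and |y| = 1 ≥ 1. Reading y takes D from q0 back to q0, so every xyⁱz is accepted.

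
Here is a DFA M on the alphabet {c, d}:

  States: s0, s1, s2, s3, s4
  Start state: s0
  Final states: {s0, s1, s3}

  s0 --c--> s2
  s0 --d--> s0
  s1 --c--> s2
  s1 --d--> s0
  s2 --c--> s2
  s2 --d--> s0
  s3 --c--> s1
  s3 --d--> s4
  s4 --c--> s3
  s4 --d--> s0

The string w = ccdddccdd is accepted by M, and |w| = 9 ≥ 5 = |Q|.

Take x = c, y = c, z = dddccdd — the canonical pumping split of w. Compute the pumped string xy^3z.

ccccdddccdd

xy^3z = c·c·c·c·dddccdd = ccccdddccdd.
Reading y = c takes M from s2 back to s2, so after x·y·y·y the machine is still in s2, and z then leads to the accepting state s0. Hence ccccdddccdd ∈ L(M).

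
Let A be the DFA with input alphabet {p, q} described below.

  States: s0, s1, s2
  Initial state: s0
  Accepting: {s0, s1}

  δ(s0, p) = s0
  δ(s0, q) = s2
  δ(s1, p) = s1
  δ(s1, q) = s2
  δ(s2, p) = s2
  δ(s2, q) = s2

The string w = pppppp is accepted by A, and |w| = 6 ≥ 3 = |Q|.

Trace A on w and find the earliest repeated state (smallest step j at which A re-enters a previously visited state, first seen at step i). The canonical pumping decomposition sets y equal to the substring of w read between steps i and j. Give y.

State sequence: s0 -p-> s0 -p-> s0 -p-> s0 -p-> s0 -p-> s0 -p-> s0
First repeat at step 1: s0 was already visited.

So i = 0, j = 1, giving x = w[0:0] = ε, y = w[0:1] = p, z = w[1:6] = ppppp.
Check: |xy| = 1 ≤ 3 and |y| = 1 ≥ 1. Reading y takes A from s0 back to s0, so every xyⁱz is accepted.
Pumping length from the standard proof: p = 3 (the number of states). The repeated state found above gives |xy| = j ≤ 3 and |y| = j − i ≥ 1.

p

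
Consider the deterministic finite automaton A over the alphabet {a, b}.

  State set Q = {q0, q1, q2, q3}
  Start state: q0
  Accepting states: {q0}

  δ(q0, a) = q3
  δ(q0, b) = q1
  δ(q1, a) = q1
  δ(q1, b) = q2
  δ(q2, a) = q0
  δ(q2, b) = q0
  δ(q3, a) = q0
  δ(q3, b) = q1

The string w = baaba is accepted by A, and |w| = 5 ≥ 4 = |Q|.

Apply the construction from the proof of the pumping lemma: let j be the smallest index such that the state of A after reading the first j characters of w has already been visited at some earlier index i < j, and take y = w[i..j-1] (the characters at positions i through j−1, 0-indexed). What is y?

Run of A on w = b a a b a:
  step 0: q0  (start)
  step 1: q1  (read b: q0→q1)
  step 2: q1  (read a: q1→q1)   ← first repeat (q1 seen earlier)
  step 3: q1  (read a: q1→q1)
  step 4: q2  (read b: q1→q2)
  step 5: q0  (read a: q2→q0)

So i = 1, j = 2, giving x = w[0:1] = b, y = w[1:2] = a, z = w[2:5] = aba.
Check: |xy| = 2 ≤ 4 and |y| = 1 ≥ 1. Reading y takes A from q1 back to q1, so every xyⁱz is accepted.

a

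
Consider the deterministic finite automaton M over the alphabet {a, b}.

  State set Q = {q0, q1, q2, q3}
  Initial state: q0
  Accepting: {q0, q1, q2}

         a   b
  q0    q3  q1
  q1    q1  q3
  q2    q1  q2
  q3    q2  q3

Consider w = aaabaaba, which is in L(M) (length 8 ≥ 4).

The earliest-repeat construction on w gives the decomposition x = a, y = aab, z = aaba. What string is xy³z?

xy^3z = a·aab·aab·aab·aaba = aaabaabaabaaba.
Reading y = aab takes M from q3 back to q3, so after x·y·y·y the machine is still in q3, and z then leads to the accepting state q2. Hence aaabaabaabaaba ∈ L(M).

aaabaabaabaaba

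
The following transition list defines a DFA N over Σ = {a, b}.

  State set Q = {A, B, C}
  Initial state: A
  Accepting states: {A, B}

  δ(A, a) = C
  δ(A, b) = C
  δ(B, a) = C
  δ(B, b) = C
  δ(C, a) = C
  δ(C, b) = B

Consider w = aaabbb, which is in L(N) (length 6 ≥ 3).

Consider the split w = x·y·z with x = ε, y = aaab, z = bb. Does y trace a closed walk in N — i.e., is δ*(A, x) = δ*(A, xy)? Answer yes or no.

no

State sequence: A -a-> C -a-> C -a-> C -b-> B

After x (step 0): A. After xy (step 4): B.
They differ (A ≠ B), so y is not a cycle from the state after x; this split is not the one the pumping-lemma construction produces, and pumping y need not keep the string in L(N).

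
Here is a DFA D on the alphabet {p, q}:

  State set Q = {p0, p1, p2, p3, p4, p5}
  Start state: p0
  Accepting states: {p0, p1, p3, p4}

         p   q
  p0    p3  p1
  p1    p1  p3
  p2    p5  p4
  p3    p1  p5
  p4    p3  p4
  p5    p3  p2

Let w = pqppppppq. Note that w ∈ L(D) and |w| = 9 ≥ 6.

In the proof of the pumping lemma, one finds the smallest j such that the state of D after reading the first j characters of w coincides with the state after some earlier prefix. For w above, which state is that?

p3

Run of D on w = p q p p p p p p q:
  step 0: p0  (start)
  step 1: p3  (read p: p0→p3)
  step 2: p5  (read q: p3→p5)
  step 3: p3  (read p: p5→p3)   ← first repeat (p3 seen earlier)
  step 4: p1  (read p: p3→p1)
  step 5: p1  (read p: p1→p1)
  step 6: p1  (read p: p1→p1)
  step 7: p1  (read p: p1→p1)
  step 8: p1  (read p: p1→p1)
  step 9: p3  (read q: p1→p3)

The earliest repeat is at step j = 3: D is in p3, which it already visited at step i = 1.
Pumping length from the standard proof: p = 6 (the number of states). The repeated state found above gives |xy| = j ≤ 6 and |y| = j − i ≥ 1.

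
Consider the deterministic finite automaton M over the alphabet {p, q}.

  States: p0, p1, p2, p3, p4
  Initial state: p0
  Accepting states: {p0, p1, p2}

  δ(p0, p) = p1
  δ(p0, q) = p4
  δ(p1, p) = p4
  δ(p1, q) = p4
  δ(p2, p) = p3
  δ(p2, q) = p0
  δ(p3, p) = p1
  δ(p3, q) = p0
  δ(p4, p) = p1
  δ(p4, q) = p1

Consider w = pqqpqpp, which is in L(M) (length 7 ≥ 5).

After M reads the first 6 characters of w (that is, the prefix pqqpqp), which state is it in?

Run of M on the first 6 characters of w = p q q p q p:
  step 0: p0  (start)
  step 1: p1  (read p: p0→p1)
  step 2: p4  (read q: p1→p4)
  step 3: p1  (read q: p4→p1)
  step 4: p4  (read p: p1→p4)
  step 5: p1  (read q: p4→p1)
  step 6: p4  (read p: p1→p4)

After reading 6 characters, M is in state p4.

p4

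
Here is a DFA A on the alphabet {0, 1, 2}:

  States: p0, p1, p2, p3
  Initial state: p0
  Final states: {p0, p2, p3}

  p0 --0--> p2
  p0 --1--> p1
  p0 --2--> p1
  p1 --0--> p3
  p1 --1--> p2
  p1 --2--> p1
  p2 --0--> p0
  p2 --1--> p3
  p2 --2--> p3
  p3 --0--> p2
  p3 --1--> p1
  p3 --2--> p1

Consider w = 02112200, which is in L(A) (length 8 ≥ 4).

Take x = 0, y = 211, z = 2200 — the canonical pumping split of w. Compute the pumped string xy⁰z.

xy⁰z = xz = 0·2200 = 02200.
Reading y = 211 takes A from p2 back to p2, so after x the machine is still in p2, and z then leads to the accepting state p2. Hence 02200 ∈ L(A).

02200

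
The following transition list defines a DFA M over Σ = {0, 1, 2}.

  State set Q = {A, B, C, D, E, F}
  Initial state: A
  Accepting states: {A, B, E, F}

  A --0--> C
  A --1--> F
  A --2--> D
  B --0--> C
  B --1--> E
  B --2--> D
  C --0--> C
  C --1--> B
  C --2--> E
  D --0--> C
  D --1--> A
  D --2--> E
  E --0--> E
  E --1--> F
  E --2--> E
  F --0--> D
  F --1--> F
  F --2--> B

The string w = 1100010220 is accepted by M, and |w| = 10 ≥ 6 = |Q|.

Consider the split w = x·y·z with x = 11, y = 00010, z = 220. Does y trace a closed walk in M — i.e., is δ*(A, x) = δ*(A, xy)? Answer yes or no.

no

State sequence: A -1-> F -1-> F -0-> D -0-> C -0-> C -1-> B -0-> C

After x (step 2): F. After xy (step 7): C.
They differ (F ≠ C), so y is not a cycle from the state after x; this split is not the one the pumping-lemma construction produces, and pumping y need not keep the string in L(M).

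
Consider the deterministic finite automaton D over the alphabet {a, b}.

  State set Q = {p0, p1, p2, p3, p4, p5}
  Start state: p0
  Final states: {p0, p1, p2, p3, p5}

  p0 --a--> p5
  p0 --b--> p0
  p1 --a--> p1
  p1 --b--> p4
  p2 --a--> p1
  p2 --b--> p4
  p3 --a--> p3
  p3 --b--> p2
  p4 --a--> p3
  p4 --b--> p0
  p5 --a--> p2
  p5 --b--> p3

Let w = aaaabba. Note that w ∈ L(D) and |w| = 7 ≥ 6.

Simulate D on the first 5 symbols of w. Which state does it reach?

p4

State sequence: p0 -a-> p5 -a-> p2 -a-> p1 -a-> p1 -b-> p4

After reading 5 characters, D is in state p4.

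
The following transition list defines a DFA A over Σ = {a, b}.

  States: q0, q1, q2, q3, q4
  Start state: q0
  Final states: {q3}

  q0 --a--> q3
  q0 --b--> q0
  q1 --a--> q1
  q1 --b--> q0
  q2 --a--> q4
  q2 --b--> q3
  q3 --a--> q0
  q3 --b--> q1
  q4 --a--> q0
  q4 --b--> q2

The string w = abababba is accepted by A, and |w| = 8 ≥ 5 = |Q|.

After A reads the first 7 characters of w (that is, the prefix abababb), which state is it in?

q0

Run of A on the first 7 characters of w = a b a b a b b:
  step 0: q0  (start)
  step 1: q3  (read a: q0→q3)
  step 2: q1  (read b: q3→q1)
  step 3: q1  (read a: q1→q1)
  step 4: q0  (read b: q1→q0)
  step 5: q3  (read a: q0→q3)
  step 6: q1  (read b: q3→q1)
  step 7: q0  (read b: q1→q0)

After reading 7 characters, A is in state q0.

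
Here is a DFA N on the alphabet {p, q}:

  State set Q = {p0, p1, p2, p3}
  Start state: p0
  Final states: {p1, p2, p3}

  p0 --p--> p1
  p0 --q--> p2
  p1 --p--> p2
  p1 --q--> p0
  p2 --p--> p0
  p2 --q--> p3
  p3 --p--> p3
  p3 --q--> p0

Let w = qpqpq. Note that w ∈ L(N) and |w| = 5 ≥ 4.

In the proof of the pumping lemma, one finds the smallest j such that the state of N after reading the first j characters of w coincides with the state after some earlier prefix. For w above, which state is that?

State sequence: p0 -q-> p2 -p-> p0 -q-> p2 -p-> p0 -q-> p2
First repeat at step 2: p0 was already visited.

The earliest repeat is at step j = 2: N is in p0, which it already visited at step i = 0.
The DFA has 4 states, so the proof of the pumping lemma guarantees a repeated state among the first 4+1 visited; the segment between the two visits is the pumpable y.

p0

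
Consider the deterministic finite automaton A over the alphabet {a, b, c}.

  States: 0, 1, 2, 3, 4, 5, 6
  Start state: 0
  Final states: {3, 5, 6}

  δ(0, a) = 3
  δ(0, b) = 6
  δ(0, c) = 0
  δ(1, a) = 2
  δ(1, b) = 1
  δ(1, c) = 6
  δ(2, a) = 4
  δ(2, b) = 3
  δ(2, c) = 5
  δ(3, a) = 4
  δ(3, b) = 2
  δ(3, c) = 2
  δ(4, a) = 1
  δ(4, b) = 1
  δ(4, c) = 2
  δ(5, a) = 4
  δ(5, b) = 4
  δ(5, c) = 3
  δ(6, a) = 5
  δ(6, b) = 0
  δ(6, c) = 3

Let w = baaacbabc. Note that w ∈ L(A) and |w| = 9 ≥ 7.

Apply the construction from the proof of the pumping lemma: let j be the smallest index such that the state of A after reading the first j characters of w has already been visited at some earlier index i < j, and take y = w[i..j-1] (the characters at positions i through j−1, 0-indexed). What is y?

State sequence: 0 -b-> 6 -a-> 5 -a-> 4 -a-> 1 -c-> 6 -b-> 0 -a-> 3 -b-> 2 -c-> 5
First repeat at step 5: 6 was already visited.

So i = 1, j = 5, giving x = w[0:1] = b, y = w[1:5] = aaac, z = w[5:9] = babc.
Check: |xy| = 5 ≤ 7 and |y| = 4 ≥ 1. Reading y takes A from 6 back to 6, so every xyⁱz is accepted.
The DFA has 7 states, so the proof of the pumping lemma guarantees a repeated state among the first 7+1 visited; the segment between the two visits is the pumpable y.

aaac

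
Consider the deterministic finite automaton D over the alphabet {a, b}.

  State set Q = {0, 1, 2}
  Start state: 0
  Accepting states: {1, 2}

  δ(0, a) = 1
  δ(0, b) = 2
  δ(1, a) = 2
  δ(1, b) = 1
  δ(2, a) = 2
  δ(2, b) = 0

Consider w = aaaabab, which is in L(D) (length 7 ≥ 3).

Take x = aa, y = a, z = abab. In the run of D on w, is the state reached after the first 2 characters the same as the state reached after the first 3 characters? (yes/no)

Run of D on the first 3 characters of w = a a a:
  step 0: 0  (start)
  step 1: 1  (read a: 0→1)
  step 2: 2  (read a: 1→2)
  step 3: 2  (read a: 2→2)

After x (step 2): 2. After xy (step 3): 2.
They match, so y = a drives D around a cycle from 2 back to itself; pumping y any number of times keeps D in 2 before reading z, and xyⁱz ∈ L(D) for every i ≥ 0.

yes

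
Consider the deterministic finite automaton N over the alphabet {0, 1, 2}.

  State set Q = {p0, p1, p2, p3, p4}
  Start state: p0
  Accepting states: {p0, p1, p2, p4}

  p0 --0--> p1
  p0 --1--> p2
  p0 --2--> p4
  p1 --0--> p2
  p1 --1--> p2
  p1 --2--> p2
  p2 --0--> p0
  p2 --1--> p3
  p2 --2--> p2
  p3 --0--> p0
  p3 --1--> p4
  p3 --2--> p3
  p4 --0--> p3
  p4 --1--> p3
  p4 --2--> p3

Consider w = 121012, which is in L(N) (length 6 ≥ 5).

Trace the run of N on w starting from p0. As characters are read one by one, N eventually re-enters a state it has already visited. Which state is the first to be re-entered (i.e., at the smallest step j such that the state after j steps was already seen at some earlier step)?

p2

State sequence: p0 -1-> p2 -2-> p2 -1-> p3 -0-> p0 -1-> p2 -2-> p2
First repeat at step 2: p2 was already visited.

The earliest repeat is at step j = 2: N is in p2, which it already visited at step i = 1.
Since N has 5 states, any run of length ≥ 5 visits 5+1 states, so by pigeonhole some state repeats within the first 5 steps — that repeat gives the pumpable loop.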